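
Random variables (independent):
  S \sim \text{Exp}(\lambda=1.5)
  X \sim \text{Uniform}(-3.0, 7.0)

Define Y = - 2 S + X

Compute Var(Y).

For independent RVs: Var(aX + bY) = a²Var(X) + b²Var(Y)
Var(S) = 0.44444444
Var(X) = 8.3333333
Var(Y) = (-2)²*0.44444444 + 1²*8.3333333
= 4*0.44444444 + 1*8.3333333 = 10.111111

10.111111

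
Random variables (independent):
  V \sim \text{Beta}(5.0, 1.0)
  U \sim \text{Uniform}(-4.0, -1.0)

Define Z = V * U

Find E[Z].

For independent RVs: E[XY] = E[X]*E[Y]
E[V] = 0.83333333
E[U] = -2.5
E[Z] = 0.83333333 * (-2.5) = -2.0833333

-2.0833333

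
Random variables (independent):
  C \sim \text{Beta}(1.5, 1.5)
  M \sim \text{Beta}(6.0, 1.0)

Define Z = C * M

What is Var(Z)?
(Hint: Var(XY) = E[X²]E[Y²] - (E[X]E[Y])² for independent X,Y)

Var(XY) = E[X²]E[Y²] - (E[X]E[Y])²
E[C] = 0.5, Var(C) = 0.0625
E[M] = 0.85714286, Var(M) = 0.015306122
E[C²] = 0.0625 + 0.5² = 0.3125
E[M²] = 0.015306122 + 0.85714286² = 0.75
Var(Z) = 0.3125*0.75 - (0.5*0.85714286)²
= 0.234375 - 0.18367347 = 0.050701531

0.050701531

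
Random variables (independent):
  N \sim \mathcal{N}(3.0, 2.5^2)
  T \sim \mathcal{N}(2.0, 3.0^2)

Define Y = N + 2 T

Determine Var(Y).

For independent RVs: Var(aX + bY) = a²Var(X) + b²Var(Y)
Var(N) = 6.25
Var(T) = 9
Var(Y) = 1²*6.25 + 2²*9
= 1*6.25 + 4*9 = 42.25

42.25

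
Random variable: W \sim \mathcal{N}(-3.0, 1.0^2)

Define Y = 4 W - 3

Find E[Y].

For Y = 4W - 3:
E[Y] = 4 * E[W] - 3
E[W] = -3.0 = -3
E[Y] = 4 * (-3) - 3 = -15

-15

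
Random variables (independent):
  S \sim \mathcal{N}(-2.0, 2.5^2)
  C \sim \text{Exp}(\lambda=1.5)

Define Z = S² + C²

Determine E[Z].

E[Z] = E[S²] + E[C²]
E[S²] = Var(S) + E[S]² = 6.25 + 4 = 10.25
E[C²] = Var(C) + E[C]² = 0.44444444 + 0.44444444 = 0.88888889
E[Z] = 10.25 + 0.88888889 = 11.138889

11.138889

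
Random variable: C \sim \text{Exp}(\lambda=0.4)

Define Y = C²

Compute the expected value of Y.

E[C²] = Var(C) + (E[C])² = 6.25 + 6.25 = 12.5

12.5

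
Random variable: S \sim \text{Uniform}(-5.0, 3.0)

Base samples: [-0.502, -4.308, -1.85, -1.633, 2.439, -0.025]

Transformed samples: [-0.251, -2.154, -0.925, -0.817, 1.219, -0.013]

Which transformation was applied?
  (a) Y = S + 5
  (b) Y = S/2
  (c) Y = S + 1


Checking option (b) Y = S/2:
  S = -0.502 -> Y = -0.251 ✓
  S = -4.308 -> Y = -2.154 ✓
  S = -1.85 -> Y = -0.925 ✓
All samples match this transformation.

(b) S/2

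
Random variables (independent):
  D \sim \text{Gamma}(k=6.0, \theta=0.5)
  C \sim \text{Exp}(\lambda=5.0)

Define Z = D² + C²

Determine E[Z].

E[Z] = E[D²] + E[C²]
E[D²] = Var(D) + E[D]² = 1.5 + 9 = 10.5
E[C²] = Var(C) + E[C]² = 0.04 + 0.04 = 0.08
E[Z] = 10.5 + 0.08 = 10.58

10.58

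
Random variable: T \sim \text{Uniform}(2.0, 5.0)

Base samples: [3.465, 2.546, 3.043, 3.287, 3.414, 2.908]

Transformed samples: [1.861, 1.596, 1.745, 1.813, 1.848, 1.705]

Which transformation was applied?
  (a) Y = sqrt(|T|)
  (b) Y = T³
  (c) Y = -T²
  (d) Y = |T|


Checking option (a) Y = sqrt(|T|):
  T = 3.465 -> Y = 1.861 ✓
  T = 2.546 -> Y = 1.596 ✓
  T = 3.043 -> Y = 1.745 ✓
All samples match this transformation.

(a) sqrt(|T|)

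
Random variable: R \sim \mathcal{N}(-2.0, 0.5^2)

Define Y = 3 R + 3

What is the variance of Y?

For Y = aR + b: Var(Y) = a² * Var(R)
Var(R) = 0.5^2 = 0.25
Var(Y) = 3² * 0.25 = 9 * 0.25 = 2.25

2.25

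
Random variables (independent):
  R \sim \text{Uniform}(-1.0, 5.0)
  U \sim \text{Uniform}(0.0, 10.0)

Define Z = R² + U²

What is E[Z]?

E[Z] = E[R²] + E[U²]
E[R²] = Var(R) + E[R]² = 3 + 4 = 7
E[U²] = Var(U) + E[U]² = 8.3333333 + 25 = 33.333333
E[Z] = 7 + 33.333333 = 40.333333

40.333333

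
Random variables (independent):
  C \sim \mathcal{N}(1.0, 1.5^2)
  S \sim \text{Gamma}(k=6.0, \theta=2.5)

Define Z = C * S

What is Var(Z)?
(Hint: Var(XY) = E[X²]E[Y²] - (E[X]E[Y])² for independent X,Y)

Var(XY) = E[X²]E[Y²] - (E[X]E[Y])²
E[C] = 1, Var(C) = 2.25
E[S] = 15, Var(S) = 37.5
E[C²] = 2.25 + 1² = 3.25
E[S²] = 37.5 + 15² = 262.5
Var(Z) = 3.25*262.5 - (1*15)²
= 853.125 - 225 = 628.125

628.125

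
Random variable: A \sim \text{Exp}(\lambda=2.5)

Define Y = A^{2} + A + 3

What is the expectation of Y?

E[Y] = 1*E[A²] + 1*E[A] + 3
E[A] = 0.4
E[A²] = Var(A) + (E[A])² = 0.16 + 0.16 = 0.32
E[Y] = 1*0.32 + 1*0.4 + 3 = 3.72

3.72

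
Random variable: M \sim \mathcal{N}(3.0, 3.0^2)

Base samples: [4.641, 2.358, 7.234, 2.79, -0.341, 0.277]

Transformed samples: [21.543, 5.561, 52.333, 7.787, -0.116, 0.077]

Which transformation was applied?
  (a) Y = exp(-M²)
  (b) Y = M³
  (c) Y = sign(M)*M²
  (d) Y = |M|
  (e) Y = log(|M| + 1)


Checking option (c) Y = sign(M)*M²:
  M = 4.641 -> Y = 21.543 ✓
  M = 2.358 -> Y = 5.561 ✓
  M = 7.234 -> Y = 52.333 ✓
All samples match this transformation.

(c) sign(M)*M²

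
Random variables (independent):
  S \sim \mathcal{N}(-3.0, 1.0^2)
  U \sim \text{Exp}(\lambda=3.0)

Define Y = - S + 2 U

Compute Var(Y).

For independent RVs: Var(aX + bY) = a²Var(X) + b²Var(Y)
Var(S) = 1
Var(U) = 0.11111111
Var(Y) = (-1)²*1 + 2²*0.11111111
= 1*1 + 4*0.11111111 = 1.4444444

1.4444444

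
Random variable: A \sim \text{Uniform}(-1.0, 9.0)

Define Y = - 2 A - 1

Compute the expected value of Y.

For Y = -2A - 1:
E[Y] = -2 * E[A] - 1
E[A] = (-1 + 9)/2 = 4
E[Y] = -2 * 4 - 1 = -9

-9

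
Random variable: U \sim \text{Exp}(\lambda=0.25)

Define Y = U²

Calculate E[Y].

E[U²] = Var(U) + (E[U])² = 16 + 16 = 32

32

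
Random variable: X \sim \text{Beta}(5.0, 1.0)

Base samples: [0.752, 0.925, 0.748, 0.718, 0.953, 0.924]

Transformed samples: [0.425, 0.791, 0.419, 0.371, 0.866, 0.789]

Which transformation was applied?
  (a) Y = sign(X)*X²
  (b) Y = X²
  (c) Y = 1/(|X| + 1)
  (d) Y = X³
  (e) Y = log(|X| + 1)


Checking option (d) Y = X³:
  X = 0.752 -> Y = 0.425 ✓
  X = 0.925 -> Y = 0.791 ✓
  X = 0.748 -> Y = 0.419 ✓
All samples match this transformation.

(d) X³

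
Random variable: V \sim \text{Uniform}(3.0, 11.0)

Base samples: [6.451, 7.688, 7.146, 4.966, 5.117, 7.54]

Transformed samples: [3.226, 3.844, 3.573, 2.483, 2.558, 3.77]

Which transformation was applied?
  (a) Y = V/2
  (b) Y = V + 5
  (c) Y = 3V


Checking option (a) Y = V/2:
  V = 6.451 -> Y = 3.226 ✓
  V = 7.688 -> Y = 3.844 ✓
  V = 7.146 -> Y = 3.573 ✓
All samples match this transformation.

(a) V/2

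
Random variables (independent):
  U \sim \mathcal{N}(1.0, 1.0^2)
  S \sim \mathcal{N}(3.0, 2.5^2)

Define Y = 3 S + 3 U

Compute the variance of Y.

For independent RVs: Var(aX + bY) = a²Var(X) + b²Var(Y)
Var(U) = 1
Var(S) = 6.25
Var(Y) = 3²*1 + 3²*6.25
= 9*1 + 9*6.25 = 65.25

65.25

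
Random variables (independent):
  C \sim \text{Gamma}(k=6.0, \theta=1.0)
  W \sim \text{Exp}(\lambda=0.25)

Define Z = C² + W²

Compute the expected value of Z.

E[Z] = E[C²] + E[W²]
E[C²] = Var(C) + E[C]² = 6 + 36 = 42
E[W²] = Var(W) + E[W]² = 16 + 16 = 32
E[Z] = 42 + 32 = 74

74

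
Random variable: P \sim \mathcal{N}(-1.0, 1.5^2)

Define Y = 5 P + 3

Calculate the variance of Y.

For Y = aP + b: Var(Y) = a² * Var(P)
Var(P) = 1.5^2 = 2.25
Var(Y) = 5² * 2.25 = 25 * 2.25 = 56.25

56.25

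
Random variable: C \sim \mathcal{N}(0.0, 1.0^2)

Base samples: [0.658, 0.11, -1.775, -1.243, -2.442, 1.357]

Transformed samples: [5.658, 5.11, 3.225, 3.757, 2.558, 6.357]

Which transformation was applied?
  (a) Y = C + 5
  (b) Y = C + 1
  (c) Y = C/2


Checking option (a) Y = C + 5:
  C = 0.658 -> Y = 5.658 ✓
  C = 0.11 -> Y = 5.11 ✓
  C = -1.775 -> Y = 3.225 ✓
All samples match this transformation.

(a) C + 5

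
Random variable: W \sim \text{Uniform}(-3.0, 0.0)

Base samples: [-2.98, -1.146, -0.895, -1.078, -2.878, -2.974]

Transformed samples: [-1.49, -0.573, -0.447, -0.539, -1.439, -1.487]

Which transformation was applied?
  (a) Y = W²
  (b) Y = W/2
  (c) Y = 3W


Checking option (b) Y = W/2:
  W = -2.98 -> Y = -1.49 ✓
  W = -1.146 -> Y = -0.573 ✓
  W = -0.895 -> Y = -0.447 ✓
All samples match this transformation.

(b) W/2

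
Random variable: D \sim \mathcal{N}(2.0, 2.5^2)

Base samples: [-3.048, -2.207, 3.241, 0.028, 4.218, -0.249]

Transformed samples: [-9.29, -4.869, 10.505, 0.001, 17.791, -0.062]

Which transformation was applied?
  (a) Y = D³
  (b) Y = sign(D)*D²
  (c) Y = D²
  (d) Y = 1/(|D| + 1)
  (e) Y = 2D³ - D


Checking option (b) Y = sign(D)*D²:
  D = -3.048 -> Y = -9.29 ✓
  D = -2.207 -> Y = -4.869 ✓
  D = 3.241 -> Y = 10.505 ✓
All samples match this transformation.

(b) sign(D)*D²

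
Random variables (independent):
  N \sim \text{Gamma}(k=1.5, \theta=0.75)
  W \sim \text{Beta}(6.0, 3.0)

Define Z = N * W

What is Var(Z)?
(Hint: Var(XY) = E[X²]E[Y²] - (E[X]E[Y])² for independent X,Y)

Var(XY) = E[X²]E[Y²] - (E[X]E[Y])²
E[N] = 1.125, Var(N) = 0.84375
E[W] = 0.66666667, Var(W) = 0.022222222
E[N²] = 0.84375 + 1.125² = 2.109375
E[W²] = 0.022222222 + 0.66666667² = 0.46666667
Var(Z) = 2.109375*0.46666667 - (1.125*0.66666667)²
= 0.984375 - 0.5625 = 0.421875

0.421875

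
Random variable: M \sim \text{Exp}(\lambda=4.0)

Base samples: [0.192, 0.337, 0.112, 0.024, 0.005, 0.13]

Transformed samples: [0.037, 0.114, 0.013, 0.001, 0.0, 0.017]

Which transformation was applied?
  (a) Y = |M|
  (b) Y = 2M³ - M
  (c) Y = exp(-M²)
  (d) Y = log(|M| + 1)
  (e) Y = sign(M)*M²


Checking option (e) Y = sign(M)*M²:
  M = 0.192 -> Y = 0.037 ✓
  M = 0.337 -> Y = 0.114 ✓
  M = 0.112 -> Y = 0.013 ✓
All samples match this transformation.

(e) sign(M)*M²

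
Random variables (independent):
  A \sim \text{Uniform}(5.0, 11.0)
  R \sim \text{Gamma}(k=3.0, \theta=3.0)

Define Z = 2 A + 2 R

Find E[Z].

E[Z] = 2*E[A] + 2*E[R]
E[A] = 8
E[R] = 9
E[Z] = 2*8 + 2*9 = 34

34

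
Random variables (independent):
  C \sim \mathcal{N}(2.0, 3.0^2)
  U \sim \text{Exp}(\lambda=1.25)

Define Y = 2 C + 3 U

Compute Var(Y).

For independent RVs: Var(aX + bY) = a²Var(X) + b²Var(Y)
Var(C) = 9
Var(U) = 0.64
Var(Y) = 2²*9 + 3²*0.64
= 4*9 + 9*0.64 = 41.76

41.76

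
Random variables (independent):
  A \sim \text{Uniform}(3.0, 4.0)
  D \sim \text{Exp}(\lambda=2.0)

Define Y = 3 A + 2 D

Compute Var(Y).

For independent RVs: Var(aX + bY) = a²Var(X) + b²Var(Y)
Var(A) = 0.083333333
Var(D) = 0.25
Var(Y) = 3²*0.083333333 + 2²*0.25
= 9*0.083333333 + 4*0.25 = 1.75

1.75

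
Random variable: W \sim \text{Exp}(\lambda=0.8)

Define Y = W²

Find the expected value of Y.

E[W²] = Var(W) + (E[W])² = 1.5625 + 1.5625 = 3.125

3.125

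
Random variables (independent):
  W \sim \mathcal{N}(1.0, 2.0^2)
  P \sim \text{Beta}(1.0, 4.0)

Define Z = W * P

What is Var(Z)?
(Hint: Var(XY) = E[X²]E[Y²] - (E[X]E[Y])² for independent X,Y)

Var(XY) = E[X²]E[Y²] - (E[X]E[Y])²
E[W] = 1, Var(W) = 4
E[P] = 0.2, Var(P) = 0.026666667
E[W²] = 4 + 1² = 5
E[P²] = 0.026666667 + 0.2² = 0.066666667
Var(Z) = 5*0.066666667 - (1*0.2)²
= 0.33333333 - 0.04 = 0.29333333

0.29333333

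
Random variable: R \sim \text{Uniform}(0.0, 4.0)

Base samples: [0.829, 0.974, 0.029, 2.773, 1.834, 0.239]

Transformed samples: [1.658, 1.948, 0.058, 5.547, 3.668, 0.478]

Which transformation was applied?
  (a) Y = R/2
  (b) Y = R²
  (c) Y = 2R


Checking option (c) Y = 2R:
  R = 0.829 -> Y = 1.658 ✓
  R = 0.974 -> Y = 1.948 ✓
  R = 0.029 -> Y = 0.058 ✓
All samples match this transformation.

(c) 2R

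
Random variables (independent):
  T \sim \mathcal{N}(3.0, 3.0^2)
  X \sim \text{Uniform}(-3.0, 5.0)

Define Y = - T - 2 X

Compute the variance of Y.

For independent RVs: Var(aX + bY) = a²Var(X) + b²Var(Y)
Var(T) = 9
Var(X) = 5.3333333
Var(Y) = (-1)²*9 + (-2)²*5.3333333
= 1*9 + 4*5.3333333 = 30.333333

30.333333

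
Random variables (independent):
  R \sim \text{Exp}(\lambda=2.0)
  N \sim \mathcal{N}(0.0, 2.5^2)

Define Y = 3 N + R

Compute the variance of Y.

For independent RVs: Var(aX + bY) = a²Var(X) + b²Var(Y)
Var(R) = 0.25
Var(N) = 6.25
Var(Y) = 1²*0.25 + 3²*6.25
= 1*0.25 + 9*6.25 = 56.5

56.5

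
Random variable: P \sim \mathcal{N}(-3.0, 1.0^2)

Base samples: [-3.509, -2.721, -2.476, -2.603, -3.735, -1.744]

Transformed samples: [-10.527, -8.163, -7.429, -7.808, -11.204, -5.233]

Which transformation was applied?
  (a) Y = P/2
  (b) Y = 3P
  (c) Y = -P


Checking option (b) Y = 3P:
  P = -3.509 -> Y = -10.527 ✓
  P = -2.721 -> Y = -8.163 ✓
  P = -2.476 -> Y = -7.429 ✓
All samples match this transformation.

(b) 3P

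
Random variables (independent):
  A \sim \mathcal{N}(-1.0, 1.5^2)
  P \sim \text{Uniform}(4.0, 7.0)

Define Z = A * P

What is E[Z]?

For independent RVs: E[XY] = E[X]*E[Y]
E[A] = -1
E[P] = 5.5
E[Z] = -1 * 5.5 = -5.5

-5.5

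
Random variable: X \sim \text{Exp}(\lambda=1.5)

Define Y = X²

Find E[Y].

Using E[X²] = Var(X) + (E[X])²:
E[X] = 0.66666667
Var(X) = 1/1.5^2 = 0.44444444
E[X²] = 0.44444444 + 0.66666667² = 0.44444444 + 0.44444444 = 0.88888889

0.88888889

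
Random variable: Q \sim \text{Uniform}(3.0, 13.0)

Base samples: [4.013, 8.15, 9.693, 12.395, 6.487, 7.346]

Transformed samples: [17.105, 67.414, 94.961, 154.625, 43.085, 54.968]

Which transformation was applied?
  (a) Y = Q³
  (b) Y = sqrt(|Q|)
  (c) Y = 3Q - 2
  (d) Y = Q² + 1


Checking option (d) Y = Q² + 1:
  Q = 4.013 -> Y = 17.105 ✓
  Q = 8.15 -> Y = 67.414 ✓
  Q = 9.693 -> Y = 94.961 ✓
All samples match this transformation.

(d) Q² + 1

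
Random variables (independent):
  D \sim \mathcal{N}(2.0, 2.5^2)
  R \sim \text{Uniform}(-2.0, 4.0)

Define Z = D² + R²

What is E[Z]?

E[Z] = E[D²] + E[R²]
E[D²] = Var(D) + E[D]² = 6.25 + 4 = 10.25
E[R²] = Var(R) + E[R]² = 3 + 1 = 4
E[Z] = 10.25 + 4 = 14.25

14.25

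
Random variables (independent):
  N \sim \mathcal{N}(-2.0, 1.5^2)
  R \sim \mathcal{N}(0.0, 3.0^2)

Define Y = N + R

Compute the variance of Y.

For independent RVs: Var(aX + bY) = a²Var(X) + b²Var(Y)
Var(N) = 2.25
Var(R) = 9
Var(Y) = 1²*2.25 + 1²*9
= 1*2.25 + 1*9 = 11.25

11.25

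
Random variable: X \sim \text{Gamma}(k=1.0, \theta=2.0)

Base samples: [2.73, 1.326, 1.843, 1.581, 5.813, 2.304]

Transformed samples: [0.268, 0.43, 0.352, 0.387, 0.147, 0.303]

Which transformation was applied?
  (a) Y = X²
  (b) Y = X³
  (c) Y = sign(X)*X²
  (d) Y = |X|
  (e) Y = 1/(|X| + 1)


Checking option (e) Y = 1/(|X| + 1):
  X = 2.73 -> Y = 0.268 ✓
  X = 1.326 -> Y = 0.43 ✓
  X = 1.843 -> Y = 0.352 ✓
All samples match this transformation.

(e) 1/(|X| + 1)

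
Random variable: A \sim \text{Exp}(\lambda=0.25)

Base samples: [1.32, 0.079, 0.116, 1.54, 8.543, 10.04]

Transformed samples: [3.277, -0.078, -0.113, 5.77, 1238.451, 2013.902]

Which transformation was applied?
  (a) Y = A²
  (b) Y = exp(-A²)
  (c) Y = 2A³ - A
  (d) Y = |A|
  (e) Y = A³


Checking option (c) Y = 2A³ - A:
  A = 1.32 -> Y = 3.277 ✓
  A = 0.079 -> Y = -0.078 ✓
  A = 0.116 -> Y = -0.113 ✓
All samples match this transformation.

(c) 2A³ - A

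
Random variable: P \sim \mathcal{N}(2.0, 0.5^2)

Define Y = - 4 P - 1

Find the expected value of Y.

For Y = -4P - 1:
E[Y] = -4 * E[P] - 1
E[P] = 2.0 = 2
E[Y] = -4 * 2 - 1 = -9

-9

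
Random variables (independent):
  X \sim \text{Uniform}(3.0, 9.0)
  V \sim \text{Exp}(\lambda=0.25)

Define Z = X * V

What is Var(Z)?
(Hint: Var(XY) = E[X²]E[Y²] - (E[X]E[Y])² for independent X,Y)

Var(XY) = E[X²]E[Y²] - (E[X]E[Y])²
E[X] = 6, Var(X) = 3
E[V] = 4, Var(V) = 16
E[X²] = 3 + 6² = 39
E[V²] = 16 + 4² = 32
Var(Z) = 39*32 - (6*4)²
= 1248 - 576 = 672

672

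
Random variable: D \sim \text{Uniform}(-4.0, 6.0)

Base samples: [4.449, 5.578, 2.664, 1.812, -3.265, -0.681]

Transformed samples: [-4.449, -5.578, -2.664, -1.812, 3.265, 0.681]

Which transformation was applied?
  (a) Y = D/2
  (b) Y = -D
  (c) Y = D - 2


Checking option (b) Y = -D:
  D = 4.449 -> Y = -4.449 ✓
  D = 5.578 -> Y = -5.578 ✓
  D = 2.664 -> Y = -2.664 ✓
All samples match this transformation.

(b) -D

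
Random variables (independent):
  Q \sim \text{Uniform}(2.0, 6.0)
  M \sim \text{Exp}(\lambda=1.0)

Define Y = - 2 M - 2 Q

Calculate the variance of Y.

For independent RVs: Var(aX + bY) = a²Var(X) + b²Var(Y)
Var(Q) = 1.3333333
Var(M) = 1
Var(Y) = (-2)²*1.3333333 + (-2)²*1
= 4*1.3333333 + 4*1 = 9.3333333

9.3333333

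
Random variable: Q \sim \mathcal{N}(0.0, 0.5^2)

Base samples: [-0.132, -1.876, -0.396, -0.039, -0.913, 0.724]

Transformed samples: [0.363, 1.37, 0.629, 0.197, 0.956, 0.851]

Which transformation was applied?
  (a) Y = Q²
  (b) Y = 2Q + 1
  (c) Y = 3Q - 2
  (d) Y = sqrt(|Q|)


Checking option (d) Y = sqrt(|Q|):
  Q = -0.132 -> Y = 0.363 ✓
  Q = -1.876 -> Y = 1.37 ✓
  Q = -0.396 -> Y = 0.629 ✓
All samples match this transformation.

(d) sqrt(|Q|)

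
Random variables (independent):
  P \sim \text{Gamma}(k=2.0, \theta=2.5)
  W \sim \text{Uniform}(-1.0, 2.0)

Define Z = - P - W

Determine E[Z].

E[Z] = -1*E[P] - 1*E[W]
E[P] = 5
E[W] = 0.5
E[Z] = -1*5 - 1*0.5 = -5.5

-5.5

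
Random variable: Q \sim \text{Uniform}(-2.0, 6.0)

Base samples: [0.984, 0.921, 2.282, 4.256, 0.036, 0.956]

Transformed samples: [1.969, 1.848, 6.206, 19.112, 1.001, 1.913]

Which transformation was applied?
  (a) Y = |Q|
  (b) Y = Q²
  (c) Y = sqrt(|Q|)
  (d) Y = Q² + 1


Checking option (d) Y = Q² + 1:
  Q = 0.984 -> Y = 1.969 ✓
  Q = 0.921 -> Y = 1.848 ✓
  Q = 2.282 -> Y = 6.206 ✓
All samples match this transformation.

(d) Q² + 1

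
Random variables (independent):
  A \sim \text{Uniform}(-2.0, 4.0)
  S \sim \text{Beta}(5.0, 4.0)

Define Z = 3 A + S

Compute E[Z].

E[Z] = 3*E[A] + 1*E[S]
E[A] = 1
E[S] = 0.55555556
E[Z] = 3*1 + 1*0.55555556 = 3.5555556

3.5555556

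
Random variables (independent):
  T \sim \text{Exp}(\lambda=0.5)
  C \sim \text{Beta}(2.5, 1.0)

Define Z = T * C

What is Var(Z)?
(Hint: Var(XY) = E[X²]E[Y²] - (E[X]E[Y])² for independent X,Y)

Var(XY) = E[X²]E[Y²] - (E[X]E[Y])²
E[T] = 2, Var(T) = 4
E[C] = 0.71428571, Var(C) = 0.045351474
E[T²] = 4 + 2² = 8
E[C²] = 0.045351474 + 0.71428571² = 0.55555556
Var(Z) = 8*0.55555556 - (2*0.71428571)²
= 4.4444444 - 2.0408163 = 2.4036281

2.4036281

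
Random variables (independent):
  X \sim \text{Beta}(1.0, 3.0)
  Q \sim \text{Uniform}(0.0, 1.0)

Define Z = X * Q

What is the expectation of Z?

For independent RVs: E[XY] = E[X]*E[Y]
E[X] = 0.25
E[Q] = 0.5
E[Z] = 0.25 * 0.5 = 0.125

0.125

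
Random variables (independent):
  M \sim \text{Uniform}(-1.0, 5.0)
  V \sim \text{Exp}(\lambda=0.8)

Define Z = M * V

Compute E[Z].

For independent RVs: E[XY] = E[X]*E[Y]
E[M] = 2
E[V] = 1.25
E[Z] = 2 * 1.25 = 2.5

2.5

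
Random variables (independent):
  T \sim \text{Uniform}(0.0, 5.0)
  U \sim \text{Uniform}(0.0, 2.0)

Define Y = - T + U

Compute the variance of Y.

For independent RVs: Var(aX + bY) = a²Var(X) + b²Var(Y)
Var(T) = 2.0833333
Var(U) = 0.33333333
Var(Y) = (-1)²*2.0833333 + 1²*0.33333333
= 1*2.0833333 + 1*0.33333333 = 2.4166667

2.4166667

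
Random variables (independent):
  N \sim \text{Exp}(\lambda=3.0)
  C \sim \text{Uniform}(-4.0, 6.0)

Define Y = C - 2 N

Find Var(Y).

For independent RVs: Var(aX + bY) = a²Var(X) + b²Var(Y)
Var(N) = 0.11111111
Var(C) = 8.3333333
Var(Y) = (-2)²*0.11111111 + 1²*8.3333333
= 4*0.11111111 + 1*8.3333333 = 8.7777778

8.7777778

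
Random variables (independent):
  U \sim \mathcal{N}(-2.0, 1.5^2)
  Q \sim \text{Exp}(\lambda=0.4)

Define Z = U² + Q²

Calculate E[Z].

E[Z] = E[U²] + E[Q²]
E[U²] = Var(U) + E[U]² = 2.25 + 4 = 6.25
E[Q²] = Var(Q) + E[Q]² = 6.25 + 6.25 = 12.5
E[Z] = 6.25 + 12.5 = 18.75

18.75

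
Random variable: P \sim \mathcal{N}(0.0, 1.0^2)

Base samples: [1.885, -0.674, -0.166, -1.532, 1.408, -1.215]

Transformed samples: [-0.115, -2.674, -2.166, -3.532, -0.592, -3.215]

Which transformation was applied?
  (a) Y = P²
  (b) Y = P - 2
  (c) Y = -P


Checking option (b) Y = P - 2:
  P = 1.885 -> Y = -0.115 ✓
  P = -0.674 -> Y = -2.674 ✓
  P = -0.166 -> Y = -2.166 ✓
All samples match this transformation.

(b) P - 2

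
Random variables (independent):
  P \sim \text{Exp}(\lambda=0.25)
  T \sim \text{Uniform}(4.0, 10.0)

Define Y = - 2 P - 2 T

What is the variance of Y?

For independent RVs: Var(aX + bY) = a²Var(X) + b²Var(Y)
Var(P) = 16
Var(T) = 3
Var(Y) = (-2)²*16 + (-2)²*3
= 4*16 + 4*3 = 76

76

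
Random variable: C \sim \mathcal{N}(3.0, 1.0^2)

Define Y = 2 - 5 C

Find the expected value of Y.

For Y = -5C + 2:
E[Y] = -5 * E[C] + 2
E[C] = 3.0 = 3
E[Y] = -5 * 3 + 2 = -13

-13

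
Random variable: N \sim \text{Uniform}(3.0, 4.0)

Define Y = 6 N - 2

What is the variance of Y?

For Y = aN + b: Var(Y) = a² * Var(N)
Var(N) = (4 - 3)^2/12 = 0.083333333
Var(Y) = 6² * 0.083333333 = 36 * 0.083333333 = 3

3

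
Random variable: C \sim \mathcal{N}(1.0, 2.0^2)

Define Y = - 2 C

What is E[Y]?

For Y = -2C:
E[Y] = -2 * E[C]
E[C] = 1.0 = 1
E[Y] = -2 * 1 = -2

-2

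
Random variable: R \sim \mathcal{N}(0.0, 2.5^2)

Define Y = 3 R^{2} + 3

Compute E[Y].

E[Y] = 3*E[R²] + 3
E[R] = 0
E[R²] = Var(R) + (E[R])² = 6.25 + 0 = 6.25
E[Y] = 3*6.25 + 3 = 21.75

21.75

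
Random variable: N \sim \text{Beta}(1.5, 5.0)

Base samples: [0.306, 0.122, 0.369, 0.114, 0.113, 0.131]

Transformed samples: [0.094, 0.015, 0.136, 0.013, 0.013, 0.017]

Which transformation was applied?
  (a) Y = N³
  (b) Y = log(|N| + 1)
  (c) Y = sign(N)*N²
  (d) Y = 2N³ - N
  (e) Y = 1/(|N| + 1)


Checking option (c) Y = sign(N)*N²:
  N = 0.306 -> Y = 0.094 ✓
  N = 0.122 -> Y = 0.015 ✓
  N = 0.369 -> Y = 0.136 ✓
All samples match this transformation.

(c) sign(N)*N²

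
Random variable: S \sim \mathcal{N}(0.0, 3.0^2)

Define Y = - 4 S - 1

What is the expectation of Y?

For Y = -4S - 1:
E[Y] = -4 * E[S] - 1
E[S] = 0.0 = 0
E[Y] = -4 * 0 - 1 = -1

-1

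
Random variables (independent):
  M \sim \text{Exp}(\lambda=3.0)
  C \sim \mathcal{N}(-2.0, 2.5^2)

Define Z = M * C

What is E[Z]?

For independent RVs: E[XY] = E[X]*E[Y]
E[M] = 0.33333333
E[C] = -2
E[Z] = 0.33333333 * (-2) = -0.66666667

-0.66666667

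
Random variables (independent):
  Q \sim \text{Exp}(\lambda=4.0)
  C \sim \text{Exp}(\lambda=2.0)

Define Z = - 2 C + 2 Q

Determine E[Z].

E[Z] = 2*E[Q] - 2*E[C]
E[Q] = 0.25
E[C] = 0.5
E[Z] = 2*0.25 - 2*0.5 = -0.5

-0.5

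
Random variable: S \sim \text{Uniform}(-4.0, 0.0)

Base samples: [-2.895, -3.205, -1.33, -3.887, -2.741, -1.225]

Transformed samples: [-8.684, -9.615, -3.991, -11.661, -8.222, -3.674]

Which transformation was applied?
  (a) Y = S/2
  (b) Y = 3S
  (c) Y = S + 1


Checking option (b) Y = 3S:
  S = -2.895 -> Y = -8.684 ✓
  S = -3.205 -> Y = -9.615 ✓
  S = -1.33 -> Y = -3.991 ✓
All samples match this transformation.

(b) 3S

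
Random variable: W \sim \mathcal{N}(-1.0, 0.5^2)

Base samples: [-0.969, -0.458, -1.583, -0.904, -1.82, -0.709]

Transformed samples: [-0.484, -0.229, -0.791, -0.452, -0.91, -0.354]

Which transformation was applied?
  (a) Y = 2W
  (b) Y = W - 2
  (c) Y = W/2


Checking option (c) Y = W/2:
  W = -0.969 -> Y = -0.484 ✓
  W = -0.458 -> Y = -0.229 ✓
  W = -1.583 -> Y = -0.791 ✓
All samples match this transformation.

(c) W/2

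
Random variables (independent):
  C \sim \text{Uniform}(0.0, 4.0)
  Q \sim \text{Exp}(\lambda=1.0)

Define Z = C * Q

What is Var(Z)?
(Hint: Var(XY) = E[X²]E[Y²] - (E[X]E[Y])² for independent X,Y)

Var(XY) = E[X²]E[Y²] - (E[X]E[Y])²
E[C] = 2, Var(C) = 1.3333333
E[Q] = 1, Var(Q) = 1
E[C²] = 1.3333333 + 2² = 5.3333333
E[Q²] = 1 + 1² = 2
Var(Z) = 5.3333333*2 - (2*1)²
= 10.666667 - 4 = 6.6666667

6.6666667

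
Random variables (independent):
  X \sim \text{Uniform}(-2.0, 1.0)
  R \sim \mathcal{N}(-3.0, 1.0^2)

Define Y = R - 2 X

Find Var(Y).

For independent RVs: Var(aX + bY) = a²Var(X) + b²Var(Y)
Var(X) = 0.75
Var(R) = 1
Var(Y) = (-2)²*0.75 + 1²*1
= 4*0.75 + 1*1 = 4

4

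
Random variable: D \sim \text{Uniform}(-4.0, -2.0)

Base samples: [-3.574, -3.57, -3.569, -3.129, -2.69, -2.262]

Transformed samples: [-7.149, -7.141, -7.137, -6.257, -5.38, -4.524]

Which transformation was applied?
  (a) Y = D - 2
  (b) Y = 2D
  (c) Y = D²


Checking option (b) Y = 2D:
  D = -3.574 -> Y = -7.149 ✓
  D = -3.57 -> Y = -7.141 ✓
  D = -3.569 -> Y = -7.137 ✓
All samples match this transformation.

(b) 2D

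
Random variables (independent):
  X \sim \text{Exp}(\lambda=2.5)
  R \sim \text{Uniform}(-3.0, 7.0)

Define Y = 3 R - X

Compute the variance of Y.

For independent RVs: Var(aX + bY) = a²Var(X) + b²Var(Y)
Var(X) = 0.16
Var(R) = 8.3333333
Var(Y) = (-1)²*0.16 + 3²*8.3333333
= 1*0.16 + 9*8.3333333 = 75.16

75.16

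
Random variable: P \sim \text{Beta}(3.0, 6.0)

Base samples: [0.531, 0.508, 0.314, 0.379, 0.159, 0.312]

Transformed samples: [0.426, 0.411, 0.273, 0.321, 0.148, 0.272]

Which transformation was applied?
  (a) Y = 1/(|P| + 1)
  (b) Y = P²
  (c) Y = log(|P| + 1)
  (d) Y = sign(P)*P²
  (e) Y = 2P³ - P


Checking option (c) Y = log(|P| + 1):
  P = 0.531 -> Y = 0.426 ✓
  P = 0.508 -> Y = 0.411 ✓
  P = 0.314 -> Y = 0.273 ✓
All samples match this transformation.

(c) log(|P| + 1)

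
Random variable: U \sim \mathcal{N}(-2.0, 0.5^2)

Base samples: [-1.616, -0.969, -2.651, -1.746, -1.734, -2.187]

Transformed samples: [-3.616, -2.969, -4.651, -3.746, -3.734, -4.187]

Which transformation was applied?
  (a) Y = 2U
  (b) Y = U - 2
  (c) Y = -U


Checking option (b) Y = U - 2:
  U = -1.616 -> Y = -3.616 ✓
  U = -0.969 -> Y = -2.969 ✓
  U = -2.651 -> Y = -4.651 ✓
All samples match this transformation.

(b) U - 2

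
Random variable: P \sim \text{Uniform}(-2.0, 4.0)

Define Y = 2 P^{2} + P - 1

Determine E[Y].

E[Y] = 2*E[P²] + 1*E[P] - 1
E[P] = 1
E[P²] = Var(P) + (E[P])² = 3 + 1 = 4
E[Y] = 2*4 + 1*1 - 1 = 8

8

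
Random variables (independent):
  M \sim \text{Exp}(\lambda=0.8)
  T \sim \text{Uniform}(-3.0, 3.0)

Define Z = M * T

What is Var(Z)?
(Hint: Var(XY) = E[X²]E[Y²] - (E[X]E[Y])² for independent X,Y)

Var(XY) = E[X²]E[Y²] - (E[X]E[Y])²
E[M] = 1.25, Var(M) = 1.5625
E[T] = 0, Var(T) = 3
E[M²] = 1.5625 + 1.25² = 3.125
E[T²] = 3 + 0² = 3
Var(Z) = 3.125*3 - (1.25*0)²
= 9.375 - 0 = 9.375

9.375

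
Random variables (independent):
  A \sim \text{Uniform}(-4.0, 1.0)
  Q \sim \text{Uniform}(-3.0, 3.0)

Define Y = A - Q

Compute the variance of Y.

For independent RVs: Var(aX + bY) = a²Var(X) + b²Var(Y)
Var(A) = 2.0833333
Var(Q) = 3
Var(Y) = 1²*2.0833333 + (-1)²*3
= 1*2.0833333 + 1*3 = 5.0833333

5.0833333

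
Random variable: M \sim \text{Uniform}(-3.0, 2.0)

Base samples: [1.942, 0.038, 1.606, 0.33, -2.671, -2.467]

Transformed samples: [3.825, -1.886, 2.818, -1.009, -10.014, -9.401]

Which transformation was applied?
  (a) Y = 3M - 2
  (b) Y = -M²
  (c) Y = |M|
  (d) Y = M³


Checking option (a) Y = 3M - 2:
  M = 1.942 -> Y = 3.825 ✓
  M = 0.038 -> Y = -1.886 ✓
  M = 1.606 -> Y = 2.818 ✓
All samples match this transformation.

(a) 3M - 2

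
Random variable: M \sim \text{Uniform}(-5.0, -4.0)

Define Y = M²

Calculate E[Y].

Using E[X²] = Var(X) + (E[X])²:
E[M] = -4.5
Var(M) = (-4 + 5)^2/12 = 0.083333333
E[M²] = 0.083333333 + (-4.5)² = 0.083333333 + 20.25 = 20.333333

20.333333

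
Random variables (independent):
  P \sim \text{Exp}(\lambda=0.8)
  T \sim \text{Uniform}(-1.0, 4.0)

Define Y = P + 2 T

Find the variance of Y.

For independent RVs: Var(aX + bY) = a²Var(X) + b²Var(Y)
Var(P) = 1.5625
Var(T) = 2.0833333
Var(Y) = 1²*1.5625 + 2²*2.0833333
= 1*1.5625 + 4*2.0833333 = 9.8958333

9.8958333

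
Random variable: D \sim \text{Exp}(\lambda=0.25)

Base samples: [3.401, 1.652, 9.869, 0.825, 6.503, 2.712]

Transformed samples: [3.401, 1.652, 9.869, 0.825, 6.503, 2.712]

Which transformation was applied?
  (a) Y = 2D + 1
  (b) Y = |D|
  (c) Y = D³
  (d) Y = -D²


Checking option (b) Y = |D|:
  D = 3.401 -> Y = 3.401 ✓
  D = 1.652 -> Y = 1.652 ✓
  D = 9.869 -> Y = 9.869 ✓
All samples match this transformation.

(b) |D|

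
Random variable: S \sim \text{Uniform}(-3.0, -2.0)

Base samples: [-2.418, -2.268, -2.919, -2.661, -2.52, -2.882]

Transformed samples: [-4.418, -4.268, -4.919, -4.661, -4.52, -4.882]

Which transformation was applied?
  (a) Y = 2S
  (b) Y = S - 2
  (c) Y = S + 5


Checking option (b) Y = S - 2:
  S = -2.418 -> Y = -4.418 ✓
  S = -2.268 -> Y = -4.268 ✓
  S = -2.919 -> Y = -4.919 ✓
All samples match this transformation.

(b) S - 2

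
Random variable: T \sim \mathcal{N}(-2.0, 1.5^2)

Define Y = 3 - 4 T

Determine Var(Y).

For Y = aT + b: Var(Y) = a² * Var(T)
Var(T) = 1.5^2 = 2.25
Var(Y) = (-4)² * 2.25 = 16 * 2.25 = 36

36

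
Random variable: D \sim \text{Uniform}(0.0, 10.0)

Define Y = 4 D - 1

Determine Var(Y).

For Y = aD + b: Var(Y) = a² * Var(D)
Var(D) = (10 - 0)^2/12 = 8.3333333
Var(Y) = 4² * 8.3333333 = 16 * 8.3333333 = 133.33333

133.33333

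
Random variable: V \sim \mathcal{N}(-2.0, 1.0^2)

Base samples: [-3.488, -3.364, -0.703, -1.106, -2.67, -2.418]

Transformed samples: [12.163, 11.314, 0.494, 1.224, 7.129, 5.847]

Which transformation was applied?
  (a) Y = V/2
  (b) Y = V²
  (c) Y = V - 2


Checking option (b) Y = V²:
  V = -3.488 -> Y = 12.163 ✓
  V = -3.364 -> Y = 11.314 ✓
  V = -0.703 -> Y = 0.494 ✓
All samples match this transformation.

(b) V²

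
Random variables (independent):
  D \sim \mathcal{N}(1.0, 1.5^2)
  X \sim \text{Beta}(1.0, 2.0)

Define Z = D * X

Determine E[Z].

For independent RVs: E[XY] = E[X]*E[Y]
E[D] = 1
E[X] = 0.33333333
E[Z] = 1 * 0.33333333 = 0.33333333

0.33333333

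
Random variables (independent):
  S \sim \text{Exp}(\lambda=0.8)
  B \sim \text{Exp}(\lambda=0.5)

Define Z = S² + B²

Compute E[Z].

E[Z] = E[S²] + E[B²]
E[S²] = Var(S) + E[S]² = 1.5625 + 1.5625 = 3.125
E[B²] = Var(B) + E[B]² = 4 + 4 = 8
E[Z] = 3.125 + 8 = 11.125

11.125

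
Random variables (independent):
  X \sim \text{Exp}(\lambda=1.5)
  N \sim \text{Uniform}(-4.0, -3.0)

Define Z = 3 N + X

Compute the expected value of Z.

E[Z] = 1*E[X] + 3*E[N]
E[X] = 0.66666667
E[N] = -3.5
E[Z] = 1*0.66666667 + 3*(-3.5) = -9.8333333

-9.8333333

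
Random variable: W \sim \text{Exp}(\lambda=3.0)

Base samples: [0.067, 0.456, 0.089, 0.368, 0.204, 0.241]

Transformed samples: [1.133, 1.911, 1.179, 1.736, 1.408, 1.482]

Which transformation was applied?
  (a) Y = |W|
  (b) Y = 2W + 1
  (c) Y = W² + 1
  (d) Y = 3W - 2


Checking option (b) Y = 2W + 1:
  W = 0.067 -> Y = 1.133 ✓
  W = 0.456 -> Y = 1.911 ✓
  W = 0.089 -> Y = 1.179 ✓
All samples match this transformation.

(b) 2W + 1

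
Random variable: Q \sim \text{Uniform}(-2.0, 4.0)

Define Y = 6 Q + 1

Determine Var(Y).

For Y = aQ + b: Var(Y) = a² * Var(Q)
Var(Q) = (4 + 2)^2/12 = 3
Var(Y) = 6² * 3 = 36 * 3 = 108

108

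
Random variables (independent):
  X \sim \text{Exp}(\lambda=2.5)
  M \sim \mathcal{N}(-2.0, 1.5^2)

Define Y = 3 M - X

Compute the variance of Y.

For independent RVs: Var(aX + bY) = a²Var(X) + b²Var(Y)
Var(X) = 0.16
Var(M) = 2.25
Var(Y) = (-1)²*0.16 + 3²*2.25
= 1*0.16 + 9*2.25 = 20.41

20.41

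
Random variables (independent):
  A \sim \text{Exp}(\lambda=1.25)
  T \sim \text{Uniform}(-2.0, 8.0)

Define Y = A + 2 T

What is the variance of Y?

For independent RVs: Var(aX + bY) = a²Var(X) + b²Var(Y)
Var(A) = 0.64
Var(T) = 8.3333333
Var(Y) = 1²*0.64 + 2²*8.3333333
= 1*0.64 + 4*8.3333333 = 33.973333

33.973333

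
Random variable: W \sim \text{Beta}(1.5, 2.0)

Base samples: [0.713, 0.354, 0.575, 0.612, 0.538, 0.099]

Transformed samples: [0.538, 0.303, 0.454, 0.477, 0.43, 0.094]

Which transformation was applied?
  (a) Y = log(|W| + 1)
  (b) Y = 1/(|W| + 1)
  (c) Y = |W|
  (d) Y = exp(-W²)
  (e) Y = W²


Checking option (a) Y = log(|W| + 1):
  W = 0.713 -> Y = 0.538 ✓
  W = 0.354 -> Y = 0.303 ✓
  W = 0.575 -> Y = 0.454 ✓
All samples match this transformation.

(a) log(|W| + 1)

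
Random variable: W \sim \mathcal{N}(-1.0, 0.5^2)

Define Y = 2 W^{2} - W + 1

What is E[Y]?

E[Y] = 2*E[W²] - 1*E[W] + 1
E[W] = -1
E[W²] = Var(W) + (E[W])² = 0.25 + 1 = 1.25
E[Y] = 2*1.25 - 1*(-1) + 1 = 4.5

4.5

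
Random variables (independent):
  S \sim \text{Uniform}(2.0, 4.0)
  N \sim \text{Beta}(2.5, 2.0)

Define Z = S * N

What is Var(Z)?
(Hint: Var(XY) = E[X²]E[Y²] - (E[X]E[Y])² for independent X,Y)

Var(XY) = E[X²]E[Y²] - (E[X]E[Y])²
E[S] = 3, Var(S) = 0.33333333
E[N] = 0.55555556, Var(N) = 0.044893378
E[S²] = 0.33333333 + 3² = 9.3333333
E[N²] = 0.044893378 + 0.55555556² = 0.35353535
Var(Z) = 9.3333333*0.35353535 - (3*0.55555556)²
= 3.2996633 - 2.7777778 = 0.52188552

0.52188552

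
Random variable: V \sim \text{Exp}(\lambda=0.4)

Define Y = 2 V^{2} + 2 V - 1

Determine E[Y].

E[Y] = 2*E[V²] + 2*E[V] - 1
E[V] = 2.5
E[V²] = Var(V) + (E[V])² = 6.25 + 6.25 = 12.5
E[Y] = 2*12.5 + 2*2.5 - 1 = 29

29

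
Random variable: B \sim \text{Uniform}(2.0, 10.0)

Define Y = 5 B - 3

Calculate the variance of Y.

For Y = aB + b: Var(Y) = a² * Var(B)
Var(B) = (10 - 2)^2/12 = 5.3333333
Var(Y) = 5² * 5.3333333 = 25 * 5.3333333 = 133.33333

133.33333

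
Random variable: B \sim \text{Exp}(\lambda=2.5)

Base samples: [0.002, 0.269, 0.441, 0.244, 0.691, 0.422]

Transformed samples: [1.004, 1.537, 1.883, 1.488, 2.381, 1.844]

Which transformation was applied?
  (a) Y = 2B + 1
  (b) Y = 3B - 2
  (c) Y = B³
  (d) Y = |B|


Checking option (a) Y = 2B + 1:
  B = 0.002 -> Y = 1.004 ✓
  B = 0.269 -> Y = 1.537 ✓
  B = 0.441 -> Y = 1.883 ✓
All samples match this transformation.

(a) 2B + 1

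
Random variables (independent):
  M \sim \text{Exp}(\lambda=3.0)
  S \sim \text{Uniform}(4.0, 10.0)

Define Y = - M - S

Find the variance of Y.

For independent RVs: Var(aX + bY) = a²Var(X) + b²Var(Y)
Var(M) = 0.11111111
Var(S) = 3
Var(Y) = (-1)²*0.11111111 + (-1)²*3
= 1*0.11111111 + 1*3 = 3.1111111

3.1111111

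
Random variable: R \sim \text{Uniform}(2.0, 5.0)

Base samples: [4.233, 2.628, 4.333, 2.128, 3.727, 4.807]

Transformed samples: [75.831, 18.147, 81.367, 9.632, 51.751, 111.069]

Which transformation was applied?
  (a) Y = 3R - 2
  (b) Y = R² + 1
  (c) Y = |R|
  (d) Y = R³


Checking option (d) Y = R³:
  R = 4.233 -> Y = 75.831 ✓
  R = 2.628 -> Y = 18.147 ✓
  R = 4.333 -> Y = 81.367 ✓
All samples match this transformation.

(d) R³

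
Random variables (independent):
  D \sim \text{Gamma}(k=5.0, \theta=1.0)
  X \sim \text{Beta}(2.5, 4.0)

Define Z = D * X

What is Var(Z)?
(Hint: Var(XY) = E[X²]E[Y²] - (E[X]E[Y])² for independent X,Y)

Var(XY) = E[X²]E[Y²] - (E[X]E[Y])²
E[D] = 5, Var(D) = 5
E[X] = 0.38461538, Var(X) = 0.031558185
E[D²] = 5 + 5² = 30
E[X²] = 0.031558185 + 0.38461538² = 0.17948718
Var(Z) = 30*0.17948718 - (5*0.38461538)²
= 5.3846154 - 3.6982249 = 1.6863905

1.6863905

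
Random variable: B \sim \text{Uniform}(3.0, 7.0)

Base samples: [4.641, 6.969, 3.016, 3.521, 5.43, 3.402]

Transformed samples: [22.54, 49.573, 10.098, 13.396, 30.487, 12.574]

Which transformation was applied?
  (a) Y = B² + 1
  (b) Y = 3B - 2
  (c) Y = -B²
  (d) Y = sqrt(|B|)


Checking option (a) Y = B² + 1:
  B = 4.641 -> Y = 22.54 ✓
  B = 6.969 -> Y = 49.573 ✓
  B = 3.016 -> Y = 10.098 ✓
All samples match this transformation.

(a) B² + 1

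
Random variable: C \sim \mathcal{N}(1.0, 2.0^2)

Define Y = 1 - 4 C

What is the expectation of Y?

For Y = -4C + 1:
E[Y] = -4 * E[C] + 1
E[C] = 1.0 = 1
E[Y] = -4 * 1 + 1 = -3

-3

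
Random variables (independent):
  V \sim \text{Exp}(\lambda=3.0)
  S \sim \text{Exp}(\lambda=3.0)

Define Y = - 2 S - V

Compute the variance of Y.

For independent RVs: Var(aX + bY) = a²Var(X) + b²Var(Y)
Var(V) = 0.11111111
Var(S) = 0.11111111
Var(Y) = (-1)²*0.11111111 + (-2)²*0.11111111
= 1*0.11111111 + 4*0.11111111 = 0.55555556

0.55555556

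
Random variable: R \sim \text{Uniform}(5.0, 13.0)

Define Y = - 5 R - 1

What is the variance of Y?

For Y = aR + b: Var(Y) = a² * Var(R)
Var(R) = (13 - 5)^2/12 = 5.3333333
Var(Y) = (-5)² * 5.3333333 = 25 * 5.3333333 = 133.33333

133.33333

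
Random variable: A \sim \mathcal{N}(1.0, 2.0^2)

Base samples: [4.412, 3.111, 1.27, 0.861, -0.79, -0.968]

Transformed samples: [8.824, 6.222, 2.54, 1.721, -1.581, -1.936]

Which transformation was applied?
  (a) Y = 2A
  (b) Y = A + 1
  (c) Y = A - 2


Checking option (a) Y = 2A:
  A = 4.412 -> Y = 8.824 ✓
  A = 3.111 -> Y = 6.222 ✓
  A = 1.27 -> Y = 2.54 ✓
All samples match this transformation.

(a) 2A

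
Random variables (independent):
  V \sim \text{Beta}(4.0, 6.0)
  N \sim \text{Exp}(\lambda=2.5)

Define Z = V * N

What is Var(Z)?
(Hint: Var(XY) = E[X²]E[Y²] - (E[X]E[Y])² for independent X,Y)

Var(XY) = E[X²]E[Y²] - (E[X]E[Y])²
E[V] = 0.4, Var(V) = 0.021818182
E[N] = 0.4, Var(N) = 0.16
E[V²] = 0.021818182 + 0.4² = 0.18181818
E[N²] = 0.16 + 0.4² = 0.32
Var(Z) = 0.18181818*0.32 - (0.4*0.4)²
= 0.058181818 - 0.0256 = 0.032581818

0.032581818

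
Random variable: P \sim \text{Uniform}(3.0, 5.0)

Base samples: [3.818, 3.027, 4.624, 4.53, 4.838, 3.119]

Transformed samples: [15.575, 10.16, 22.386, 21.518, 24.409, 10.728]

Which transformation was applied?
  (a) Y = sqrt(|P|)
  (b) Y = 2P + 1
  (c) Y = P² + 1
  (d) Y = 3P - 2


Checking option (c) Y = P² + 1:
  P = 3.818 -> Y = 15.575 ✓
  P = 3.027 -> Y = 10.16 ✓
  P = 4.624 -> Y = 22.386 ✓
All samples match this transformation.

(c) P² + 1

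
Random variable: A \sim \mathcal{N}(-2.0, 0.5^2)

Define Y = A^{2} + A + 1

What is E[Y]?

E[Y] = 1*E[A²] + 1*E[A] + 1
E[A] = -2
E[A²] = Var(A) + (E[A])² = 0.25 + 4 = 4.25
E[Y] = 1*4.25 + 1*(-2) + 1 = 3.25

3.25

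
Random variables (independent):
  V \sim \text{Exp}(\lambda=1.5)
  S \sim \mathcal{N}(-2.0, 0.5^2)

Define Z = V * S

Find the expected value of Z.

For independent RVs: E[XY] = E[X]*E[Y]
E[V] = 0.66666667
E[S] = -2
E[Z] = 0.66666667 * (-2) = -1.3333333

-1.3333333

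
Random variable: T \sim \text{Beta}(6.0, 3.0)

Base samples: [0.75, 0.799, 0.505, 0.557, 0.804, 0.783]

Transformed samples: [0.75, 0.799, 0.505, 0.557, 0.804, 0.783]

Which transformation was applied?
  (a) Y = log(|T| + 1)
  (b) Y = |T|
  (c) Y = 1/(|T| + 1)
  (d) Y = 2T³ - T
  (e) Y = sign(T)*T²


Checking option (b) Y = |T|:
  T = 0.75 -> Y = 0.75 ✓
  T = 0.799 -> Y = 0.799 ✓
  T = 0.505 -> Y = 0.505 ✓
All samples match this transformation.

(b) |T|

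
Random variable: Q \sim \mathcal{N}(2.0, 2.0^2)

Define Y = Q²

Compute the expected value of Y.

E[Q²] = Var(Q) + (E[Q])² = 4 + 4 = 8

8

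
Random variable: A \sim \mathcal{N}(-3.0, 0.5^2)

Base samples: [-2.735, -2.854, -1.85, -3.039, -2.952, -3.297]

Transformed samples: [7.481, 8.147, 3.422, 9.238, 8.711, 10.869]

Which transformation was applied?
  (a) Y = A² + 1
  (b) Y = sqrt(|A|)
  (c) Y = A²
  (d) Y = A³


Checking option (c) Y = A²:
  A = -2.735 -> Y = 7.481 ✓
  A = -2.854 -> Y = 8.147 ✓
  A = -1.85 -> Y = 3.422 ✓
All samples match this transformation.

(c) A²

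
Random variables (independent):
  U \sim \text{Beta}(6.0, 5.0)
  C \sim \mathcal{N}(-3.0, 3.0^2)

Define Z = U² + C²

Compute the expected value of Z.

E[Z] = E[U²] + E[C²]
E[U²] = Var(U) + E[U]² = 0.020661157 + 0.29752066 = 0.31818182
E[C²] = Var(C) + E[C]² = 9 + 9 = 18
E[Z] = 0.31818182 + 18 = 18.318182

18.318182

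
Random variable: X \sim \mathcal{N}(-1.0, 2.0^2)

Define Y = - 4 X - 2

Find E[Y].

For Y = -4X - 2:
E[Y] = -4 * E[X] - 2
E[X] = -1.0 = -1
E[Y] = -4 * (-1) - 2 = 2

2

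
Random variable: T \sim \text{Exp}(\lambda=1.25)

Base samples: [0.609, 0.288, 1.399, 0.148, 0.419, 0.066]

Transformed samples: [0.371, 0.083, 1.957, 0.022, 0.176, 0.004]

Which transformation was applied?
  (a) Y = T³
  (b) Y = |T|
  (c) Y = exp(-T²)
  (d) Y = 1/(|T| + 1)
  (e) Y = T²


Checking option (e) Y = T²:
  T = 0.609 -> Y = 0.371 ✓
  T = 0.288 -> Y = 0.083 ✓
  T = 1.399 -> Y = 1.957 ✓
All samples match this transformation.

(e) T²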